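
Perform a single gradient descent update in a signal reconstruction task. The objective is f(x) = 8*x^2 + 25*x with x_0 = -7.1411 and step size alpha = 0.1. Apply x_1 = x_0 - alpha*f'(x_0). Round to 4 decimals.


We compute the gradient at x_0 and apply the update.
f'(x) = 16*x + 25
f'(-7.1411) = 16*-7.1411 + 25 = -89.2576
x_1 = -7.1411 - 0.1*-89.2576 = 1.7847


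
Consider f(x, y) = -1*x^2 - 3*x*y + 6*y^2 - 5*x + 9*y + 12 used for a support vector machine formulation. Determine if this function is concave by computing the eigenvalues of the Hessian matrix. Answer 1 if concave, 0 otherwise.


The Hessian of f(x,y) = -1*x^2 - 3*x*y + 6*y^2 - 5*x + 9*y + 12 is:
H = [[-2, -3], [-3, 12]]
Trace = -2 + 12 = 10
Determinant = -2*12 - (-3)^2 = -33
Discriminant = (10)^2 - 4*-33 = 232.0
Eigenvalues: lambda_1 = -2.6158, lambda_2 = 12.6158
The function is not concave.

0


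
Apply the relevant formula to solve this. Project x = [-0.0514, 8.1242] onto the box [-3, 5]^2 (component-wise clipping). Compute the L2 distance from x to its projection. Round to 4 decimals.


Project each component onto [-3, 5].
clip(-0.0514) = -0.0514, clip(8.1242) = 5.0
Projection = [-0.0514, 5.0]
Squared diffs: [0.0, 9.7606]
Distance = sqrt(9.7606) = 3.1242


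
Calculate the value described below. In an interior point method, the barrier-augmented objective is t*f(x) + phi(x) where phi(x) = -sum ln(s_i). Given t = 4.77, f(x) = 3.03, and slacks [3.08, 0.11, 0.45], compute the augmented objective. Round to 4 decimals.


Step 1: Compute log-barrier.
ln values: [1.1249, -2.2073, -0.7985]
phi = -(1.1249 - 2.2073 - 0.7985) = 1.8809
Step 2: Compute augmented objective.
t*f(x) = 4.77*3.03 = 14.4531
Total = 14.4531 + 1.8809 = 16.334


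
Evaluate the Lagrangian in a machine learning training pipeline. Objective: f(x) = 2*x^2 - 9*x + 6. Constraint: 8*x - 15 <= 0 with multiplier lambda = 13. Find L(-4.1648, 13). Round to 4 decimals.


Step 1: Evaluate f(x).
f(-4.1648) = 2*(-4.1648)^2 - 9*(-4.1648) + 6 = 78.1743
Step 2: Evaluate g(x).
g(-4.1648) = 8*-4.1648 - 15 = -48.3184
Step 3: Compute Lagrangian.
L = 78.1743 + 13*-48.3184 = -549.9649


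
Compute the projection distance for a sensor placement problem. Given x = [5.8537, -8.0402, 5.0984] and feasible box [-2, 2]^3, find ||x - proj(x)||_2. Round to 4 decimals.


Project each component onto [-2, 2].
clip(5.8537) = 2.0, clip(-8.0402) = -2.0, clip(5.0984) = 2.0
Projection = [2.0, -2.0, 2.0]
Squared diffs: [14.851, 36.484, 9.6001]
Distance = sqrt(60.9351) = 7.8061


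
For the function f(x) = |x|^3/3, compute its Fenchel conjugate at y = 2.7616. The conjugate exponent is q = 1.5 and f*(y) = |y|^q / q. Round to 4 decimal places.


The conjugate exponent q satisfies 1/p + 1/q = 1.
p = 3, so q = 3/(3 - 1) = 1.5
|y|^q = 2.7616^1.5 = 4.5892
f*(2.7616) = 4.5892 / 1.5 = 3.0595


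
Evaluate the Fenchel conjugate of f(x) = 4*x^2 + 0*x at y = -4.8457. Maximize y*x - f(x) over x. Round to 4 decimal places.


f*(y) = sup_x {y*x - a*x^2 - b*x} = sup_x {(y-b)*x - a*x^2}
FOC: (y - b) - 2a*x = 0 => x* = (y - b)/(2a)
x* = (-4.8457 - 0)/(2*4) = -0.6057
f*(-4.8457) = (y-b)^2/(4a) = (-4.8457 - 0)^2/(4*4)
= 23.4808/16 = 1.4676


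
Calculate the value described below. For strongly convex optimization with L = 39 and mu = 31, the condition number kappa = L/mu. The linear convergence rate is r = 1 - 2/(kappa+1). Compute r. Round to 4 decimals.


Step 1: Compute the condition number.
kappa = L/mu = 39/31 = 1.2581
Step 2: Compute the convergence rate.
r = 1 - 2/(kappa + 1) = 1 - 2*mu/(L + mu) = (L - mu)/(L + mu) = 8/70 = 0.1143


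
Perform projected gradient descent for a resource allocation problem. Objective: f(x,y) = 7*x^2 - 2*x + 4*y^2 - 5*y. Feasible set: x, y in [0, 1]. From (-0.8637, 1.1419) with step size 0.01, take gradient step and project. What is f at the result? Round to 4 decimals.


Step 1: Compute gradient at (-0.8637, 1.1419).
grad_x = 2*7*-0.8637 - 2 = -14.0918
grad_y = 2*4*1.1419 - 5 = 4.1352
Step 2: Gradient step.
x_raw = -0.8637 - 0.01*-14.0918 = -0.7228
y_raw = 1.1419 - 0.01*4.1352 = 1.1005
Step 3: Project onto [0, 1].
x_proj = clip(-0.7228) = 0.0
y_proj = clip(1.1005) = 1.0
Step 4: Evaluate f.
f(0.0, 1.0) = -1.0


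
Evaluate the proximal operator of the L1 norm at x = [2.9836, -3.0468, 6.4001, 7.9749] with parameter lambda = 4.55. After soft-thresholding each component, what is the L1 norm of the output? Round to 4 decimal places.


Soft-thresholding with lambda = 4.55:
prox(2.9836) = sign(2.9836)*max(|2.9836| - 4.55, 0) = 0.0
prox(-3.0468) = sign(-3.0468)*max(|-3.0468| - 4.55, 0) = 0.0
prox(6.4001) = sign(6.4001)*max(|6.4001| - 4.55, 0) = 1.8501
prox(7.9749) = sign(7.9749)*max(|7.9749| - 4.55, 0) = 3.4249
prox(x) = [0.0, 0.0, 1.8501, 3.4249]
||prox(x)||_1 = 0.0 + 0.0 + 1.8501 + 3.4249 = 5.275


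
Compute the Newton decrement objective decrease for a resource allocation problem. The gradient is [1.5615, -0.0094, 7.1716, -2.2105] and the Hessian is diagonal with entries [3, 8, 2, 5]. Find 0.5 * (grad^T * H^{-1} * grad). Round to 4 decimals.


Step 1: H is diagonal, so H^(-1) * g = [0.5205, -0.0012, 3.5858, -0.4421].
Step 2: g^T H^(-1) g = sum_i g_i^2 / H_ii
  = (1.5615)^2/3 + (-0.0094)^2/8 + (7.1716)^2/2 + (-2.2105)^2/5
  = 0.8128 + 0.0 + 25.7159 + 0.9773 = 27.506
Step 3: Objective decrease = 0.5 * g^T H^(-1) g = 13.753


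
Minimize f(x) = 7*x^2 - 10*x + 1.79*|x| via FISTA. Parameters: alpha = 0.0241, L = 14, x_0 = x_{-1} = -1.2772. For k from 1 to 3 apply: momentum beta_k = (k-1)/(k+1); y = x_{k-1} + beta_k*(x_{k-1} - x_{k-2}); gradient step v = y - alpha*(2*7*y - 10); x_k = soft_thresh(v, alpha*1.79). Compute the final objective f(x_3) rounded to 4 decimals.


FISTA on f(x) = 7*x^2 - 10*x + 1.79*|x|
L = 14, alpha = 0.0241
Iteration 1: beta = 0.0, y = -1.2772 + 0.0*(-1.2772 + 1.2772) = -1.2772
  grad(y) = -27.8808, v = y - alpha*grad = -0.6053
  prox(v) = soft_thresh(-0.6053, 0.0431) = -0.5621
Iteration 2: beta = 0.3333, y = -0.5621 + 0.3333*(-0.5621 + 1.2772) = -0.3238
  grad(y) = -14.5329, v = y - alpha*grad = 0.0265
  prox(v) = soft_thresh(0.0265, 0.0431) = 0.0
Iteration 3: beta = 0.5, y = 0.0 + 0.5*(0.0 + 0.5621) = 0.2811
  grad(y) = -6.0651, v = y - alpha*grad = 0.4272
  prox(v) = soft_thresh(0.4272, 0.0431) = 0.3841
f(x_3) = 7*0.3841^2 - 10*0.3841 + 1.79*|0.3841| = -2.1207


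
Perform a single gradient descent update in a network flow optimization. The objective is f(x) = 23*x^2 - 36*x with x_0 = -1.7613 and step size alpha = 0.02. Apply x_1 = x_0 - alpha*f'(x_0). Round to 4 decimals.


We compute the gradient at x_0 and apply the update.
f'(x) = 46*x - 36
f'(-1.7613) = 46*-1.7613 - 36 = -117.0198
x_1 = -1.7613 - 0.02*-117.0198 = 0.5791


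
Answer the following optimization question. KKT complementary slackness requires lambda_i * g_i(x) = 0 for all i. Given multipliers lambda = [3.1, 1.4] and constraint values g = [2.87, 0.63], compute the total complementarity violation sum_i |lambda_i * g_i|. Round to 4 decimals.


KKT complementary slackness check:
lambda_1 * g_1 = 3.1 * 2.87 = 8.897
lambda_2 * g_2 = 1.4 * 0.63 = 0.882
Total violation = 8.897 + 0.882 = 9.779


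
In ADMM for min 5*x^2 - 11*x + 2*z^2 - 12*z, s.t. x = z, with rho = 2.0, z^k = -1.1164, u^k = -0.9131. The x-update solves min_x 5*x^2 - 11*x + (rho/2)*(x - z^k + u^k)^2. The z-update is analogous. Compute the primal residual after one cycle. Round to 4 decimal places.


ADMM iteration with rho = 2.0, z^k = -1.1164, u^k = -0.9131
Step 1: x-update.
Minimize 5*x^2 - 11*x + (2.0/2)*(x + 1.1164 - 0.9131)^2
FOC: (2*5 + 2.0)*x = 11 + 2.0*(-1.1164 + 0.9131)
x^{k+1} = 0.8828
Step 2: z-update.
Minimize 2*z^2 - 12*z + (2.0/2)*(0.8828 - z - 0.9131)^2
FOC: (2*2 + 2.0)*z = 12 + 2.0*(0.8828 - 0.9131)
z^{k+1} = 1.9899
Step 3: u-update.
u^{k+1} = -0.9131 + 0.8828 - 1.9899 = -2.0202
Step 4: Primal residual = |0.8828 - 1.9899| = 1.1071


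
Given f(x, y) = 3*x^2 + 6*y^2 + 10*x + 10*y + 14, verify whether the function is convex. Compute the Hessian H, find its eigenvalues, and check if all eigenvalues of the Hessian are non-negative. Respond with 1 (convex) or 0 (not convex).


The Hessian of f(x,y) = 3*x^2 + 6*y^2 + 10*x + 10*y + 14 is:
H = [[6, 0], [0, 12]]
Trace = 6 + 12 = 18
Determinant = 6*12 - (0)^2 = 72
Discriminant = (18)^2 - 4*72 = 36.0
Eigenvalues: lambda_1 = 6.0, lambda_2 = 12.0
The function is convex.

1


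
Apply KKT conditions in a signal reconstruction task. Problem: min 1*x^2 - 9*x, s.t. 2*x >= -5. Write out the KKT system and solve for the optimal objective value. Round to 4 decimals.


Step 1: Try lambda = 0 (constraint inactive).
Stationarity: 2*1*x - 9 = 0
x* = 9/(2*1) = 4.5
Check constraint: 2*4.5 = 9.0 >= -5 -- satisfied.
Step 2: Compute optimal value.
f(x*) = 1*4.5^2 - 9*4.5 = -20.25


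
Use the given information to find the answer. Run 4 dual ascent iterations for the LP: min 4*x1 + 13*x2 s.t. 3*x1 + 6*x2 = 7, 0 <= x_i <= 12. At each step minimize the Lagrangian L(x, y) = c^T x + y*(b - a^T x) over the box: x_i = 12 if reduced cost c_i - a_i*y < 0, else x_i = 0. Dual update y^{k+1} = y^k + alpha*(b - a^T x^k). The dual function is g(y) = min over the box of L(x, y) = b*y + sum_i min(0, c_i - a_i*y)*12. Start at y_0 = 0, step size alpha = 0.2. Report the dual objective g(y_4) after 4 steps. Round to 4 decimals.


Dual ascent for LP: min 4*x1 + 13*x2, 3*x1 + 6*x2 = 7, 0 <= x_i <= 12
Step 1: y^k = 0.0, reduced costs: (4.0, 13.0)
  x^k = (0.0, 0.0), subgradient = b - a^T x = 7.0
  y^{k+1} = 0.0 + 0.2*7.0 = 1.4
Step 2: y^k = 1.4, reduced costs: (-0.2, 4.6)
  x^k = (12.0, 0.0), subgradient = b - a^T x = -29.0
  y^{k+1} = 1.4 + 0.2*-29.0 = -4.4
Step 3: y^k = -4.4, reduced costs: (17.2, 39.4)
  x^k = (0.0, 0.0), subgradient = b - a^T x = 7.0
  y^{k+1} = -4.4 + 0.2*7.0 = -3.0
Step 4: y^k = -3.0, reduced costs: (13.0, 31.0)
  x^k = (0.0, 0.0), subgradient = b - a^T x = 7.0
  y^{k+1} = -3.0 + 0.2*7.0 = -1.6
Dual objective at y_4 = -1.6: reduced costs (8.8, 22.6), box minimizer x = (0.0, 0.0)
g(y_4) = b*y + (c1 - a1*y)*x1 + (c2 - a2*y)*x2 = 7*(-1.6) + 8.8*0.0 + 22.6*0.0 = -11.2 + 0.0 + 0.0 = -11.2


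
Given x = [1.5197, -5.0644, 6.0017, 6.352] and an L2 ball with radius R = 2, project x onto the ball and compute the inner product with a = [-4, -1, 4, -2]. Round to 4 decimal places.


Step 1: Compute ||x|| (intermediates to 6 decimals).
||x|| = sqrt(1.5197^2 + (-5.0644)^2 + 6.0017^2 + 6.352^2) = 10.214007
Step 2: Project.
Since ||x|| > R, scale = R/||x|| = 2/10.214007 = 0.19581, proj(x) = scale * x
proj(x) = [0.297572, -0.99166, 1.175193, 1.243785]
Step 3: Dot product.
a^T * proj(x) = -4*0.297572 - 1*(-0.99166) + 4*1.175193 - 2*1.243785 = 2.0146


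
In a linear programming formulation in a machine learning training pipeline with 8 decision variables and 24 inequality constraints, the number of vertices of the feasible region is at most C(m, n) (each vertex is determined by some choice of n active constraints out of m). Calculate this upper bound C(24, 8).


Each vertex corresponds to some choice of n active constraints out of m, so the number of vertices is at most C(m, n) = m! / (n!(m-n)!).
m = 24, n = 8
Numerator: 24 * 23 * 22 * 21 * 20 * 19 * 18 * 17
Denominator: 8! = 40320
C(24, 8) = 735471


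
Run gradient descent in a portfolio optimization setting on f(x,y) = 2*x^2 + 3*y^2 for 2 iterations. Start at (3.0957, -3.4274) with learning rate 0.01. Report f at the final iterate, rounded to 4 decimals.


Gradient descent on f(x,y) = 2*x^2 + 3*y^2.
Starting point: (3.0957, -3.4274), alpha = 0.01
Step 1: grad_x = 2*2*3.0957 = 12.3828, grad_y = 2*3*-3.4274 = -20.5644
  x_1 = 3.0957 - 0.01*12.3828 = 2.9719
  y_1 = -3.4274 - 0.01*-20.5644 = -3.2218
Step 2: grad_x = 2*2*2.9719 = 11.8875, grad_y = 2*3*-3.2218 = -19.3305
  x_2 = 2.9719 - 0.01*11.8875 = 2.853
  y_2 = -3.2218 - 0.01*-19.3305 = -3.0285
f(2.853, -3.0285) = 2*2.853^2 + 3*(-3.0285)^2 = 43.7937


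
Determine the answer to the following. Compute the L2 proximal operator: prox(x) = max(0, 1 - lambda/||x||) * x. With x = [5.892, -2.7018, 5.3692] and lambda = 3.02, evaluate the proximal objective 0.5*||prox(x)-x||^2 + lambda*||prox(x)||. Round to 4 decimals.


Step 1: Compute ||x||.
||x|| = 8.4169
Step 2: Compute scaling factor.
scale = max(0, 1 - 3.02/8.4169) = 0.6412
Step 3: prox(x) = [3.7779, -1.7324, 3.4427]
||prox(x)|| = 5.3969
Step 4: Proximal objective.
0.5*||prox-x||^2 = 4.5602
lambda*||prox|| = 16.2986
Total = 20.8587


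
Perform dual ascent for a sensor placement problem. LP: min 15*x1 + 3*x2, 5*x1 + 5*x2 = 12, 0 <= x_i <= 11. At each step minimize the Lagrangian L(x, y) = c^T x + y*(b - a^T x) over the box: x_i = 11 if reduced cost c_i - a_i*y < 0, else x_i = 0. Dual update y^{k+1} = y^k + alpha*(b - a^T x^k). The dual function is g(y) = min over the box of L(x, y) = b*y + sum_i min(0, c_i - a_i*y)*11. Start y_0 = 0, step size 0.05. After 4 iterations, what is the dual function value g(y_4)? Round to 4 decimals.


Dual ascent for LP: min 15*x1 + 3*x2, 5*x1 + 5*x2 = 12, 0 <= x_i <= 11
Step 1: y^k = 0.0, reduced costs: (15.0, 3.0)
  x^k = (0.0, 0.0), subgradient = b - a^T x = 12.0
  y^{k+1} = 0.0 + 0.05*12.0 = 0.6
Step 2: y^k = 0.6, reduced costs: (12.0, 0.0)
  x^k = (0.0, 0.0), subgradient = b - a^T x = 12.0
  y^{k+1} = 0.6 + 0.05*12.0 = 1.2
Step 3: y^k = 1.2, reduced costs: (9.0, -3.0)
  x^k = (0.0, 11.0), subgradient = b - a^T x = -43.0
  y^{k+1} = 1.2 + 0.05*-43.0 = -0.95
Step 4: y^k = -0.95, reduced costs: (19.75, 7.75)
  x^k = (0.0, 0.0), subgradient = b - a^T x = 12.0
  y^{k+1} = -0.95 + 0.05*12.0 = -0.35
Dual objective at y_4 = -0.35: reduced costs (16.75, 4.75), box minimizer x = (0.0, 0.0)
g(y_4) = b*y + (c1 - a1*y)*x1 + (c2 - a2*y)*x2 = 12*(-0.35) + 16.75*0.0 + 4.75*0.0 = -4.2 + 0.0 + 0.0 = -4.2


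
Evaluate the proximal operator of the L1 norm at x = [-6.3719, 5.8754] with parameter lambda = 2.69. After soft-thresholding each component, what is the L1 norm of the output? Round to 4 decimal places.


Soft-thresholding with lambda = 2.69:
prox(-6.3719) = sign(-6.3719)*max(|-6.3719| - 2.69, 0) = -3.6819
prox(5.8754) = sign(5.8754)*max(|5.8754| - 2.69, 0) = 3.1854
prox(x) = [-3.6819, 3.1854]
||prox(x)||_1 = 3.6819 + 3.1854 = 6.8673


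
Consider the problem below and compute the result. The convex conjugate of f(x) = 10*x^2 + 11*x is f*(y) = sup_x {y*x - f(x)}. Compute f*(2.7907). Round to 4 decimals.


f*(y) = sup_x {y*x - a*x^2 - b*x} = sup_x {(y-b)*x - a*x^2}
FOC: (y - b) - 2a*x = 0 => x* = (y - b)/(2a)
x* = (2.7907 - 11)/(2*10) = -0.4105
f*(2.7907) = (y-b)^2/(4a) = (2.7907 - 11)^2/(4*10)
= 67.3926/40 = 1.6848


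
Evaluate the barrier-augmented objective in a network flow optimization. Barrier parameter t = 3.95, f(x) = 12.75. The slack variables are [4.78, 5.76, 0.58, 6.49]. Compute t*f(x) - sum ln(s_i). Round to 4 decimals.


Step 1: Compute log-barrier.
ln values: [1.5644, 1.7509, -0.5447, 1.8703]
phi = -(1.5644 + 1.7509 - 0.5447 + 1.8703) = -4.6409
Step 2: Compute augmented objective.
t*f(x) = 3.95*12.75 = 50.3625
Total = 50.3625 - 4.6409 = 45.7216


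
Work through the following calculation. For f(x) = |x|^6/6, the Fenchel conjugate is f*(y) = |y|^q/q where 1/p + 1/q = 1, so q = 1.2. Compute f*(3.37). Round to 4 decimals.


The conjugate exponent q satisfies 1/p + 1/q = 1.
p = 6, so q = 6/(6 - 1) = 1.2
|y|^q = 3.37^1.2 = 4.2969
f*(3.37) = 4.2969 / 1.2 = 3.5808


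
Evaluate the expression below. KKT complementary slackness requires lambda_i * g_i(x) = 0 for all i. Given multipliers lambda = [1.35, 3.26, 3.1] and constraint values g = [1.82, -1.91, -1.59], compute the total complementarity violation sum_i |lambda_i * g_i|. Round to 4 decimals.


KKT complementary slackness check:
lambda_1 * g_1 = 1.35 * 1.82 = 2.457
lambda_2 * g_2 = 3.26 * -1.91 = -6.2266
lambda_3 * g_3 = 3.1 * -1.59 = -4.929
Total violation = 2.457 + 6.2266 + 4.929 = 13.6126


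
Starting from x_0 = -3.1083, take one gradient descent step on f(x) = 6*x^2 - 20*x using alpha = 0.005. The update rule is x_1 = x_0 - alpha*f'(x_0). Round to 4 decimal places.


We compute the gradient at x_0 and apply the update.
f'(x) = 12*x - 20
f'(-3.1083) = 12*-3.1083 - 20 = -57.2996
x_1 = -3.1083 - 0.005*-57.2996 = -2.8218


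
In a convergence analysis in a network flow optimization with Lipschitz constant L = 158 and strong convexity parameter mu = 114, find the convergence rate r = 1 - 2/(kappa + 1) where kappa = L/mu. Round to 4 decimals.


Step 1: Compute the condition number.
kappa = L/mu = 158/114 = 1.386
Step 2: Compute the convergence rate.
r = 1 - 2/(kappa + 1) = 1 - 2*mu/(L + mu) = (L - mu)/(L + mu) = 44/272 = 0.1618


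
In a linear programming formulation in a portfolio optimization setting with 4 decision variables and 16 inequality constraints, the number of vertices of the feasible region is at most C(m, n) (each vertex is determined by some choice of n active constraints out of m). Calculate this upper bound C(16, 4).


Each vertex corresponds to some choice of n active constraints out of m, so the number of vertices is at most C(m, n) = m! / (n!(m-n)!).
m = 16, n = 4
Numerator: 16 * 15 * 14 * 13
Denominator: 4! = 24
C(16, 4) = 1820


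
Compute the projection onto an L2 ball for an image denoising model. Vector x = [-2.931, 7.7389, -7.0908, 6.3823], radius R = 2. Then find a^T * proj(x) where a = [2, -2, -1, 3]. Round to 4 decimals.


Step 1: Compute ||x|| (intermediates to 6 decimals).
||x|| = sqrt((-2.931)^2 + 7.7389^2 + (-7.0908)^2 + 6.3823^2) = 12.629114
Step 2: Project.
Since ||x|| > R, scale = R/||x|| = 2/12.629114 = 0.158364, proj(x) = scale * x
proj(x) = [-0.464165, 1.225563, -1.122927, 1.010727]
Step 3: Dot product.
a^T * proj(x) = 2*(-0.464165) - 2*1.225563 - 1*(-1.122927) + 3*1.010727 = 0.7757


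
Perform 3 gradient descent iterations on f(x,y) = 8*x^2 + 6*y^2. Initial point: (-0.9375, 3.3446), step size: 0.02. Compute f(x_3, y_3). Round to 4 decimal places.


Gradient descent on f(x,y) = 8*x^2 + 6*y^2.
Starting point: (-0.9375, 3.3446), alpha = 0.02
Step 1: grad_x = 2*8*-0.9375 = -15.0, grad_y = 2*6*3.3446 = 40.1352
  x_1 = -0.9375 - 0.02*-15.0 = -0.6375
  y_1 = 3.3446 - 0.02*40.1352 = 2.5419
Step 2: grad_x = 2*8*-0.6375 = -10.2, grad_y = 2*6*2.5419 = 30.5028
  x_2 = -0.6375 - 0.02*-10.2 = -0.4335
  y_2 = 2.5419 - 0.02*30.5028 = 1.9318
Step 3: grad_x = 2*8*-0.4335 = -6.936, grad_y = 2*6*1.9318 = 23.1821
  x_3 = -0.4335 - 0.02*-6.936 = -0.2948
  y_3 = 1.9318 - 0.02*23.1821 = 1.4682
f(-0.2948, 1.4682) = 8*(-0.2948)^2 + 6*1.4682^2 = 13.6288


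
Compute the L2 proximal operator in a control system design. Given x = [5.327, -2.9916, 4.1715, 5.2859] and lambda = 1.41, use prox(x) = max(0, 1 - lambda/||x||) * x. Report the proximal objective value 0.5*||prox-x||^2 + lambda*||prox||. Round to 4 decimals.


Step 1: Compute ||x||.
||x|| = 9.0922
Step 2: Compute scaling factor.
scale = max(0, 1 - 1.41/9.0922) = 0.8449
Step 3: prox(x) = [4.5009, -2.5277, 3.5246, 4.4662]
||prox(x)|| = 7.6822
Step 4: Proximal objective.
0.5*||prox-x||^2 = 0.9941
lambda*||prox|| = 10.8319
Total = 11.826


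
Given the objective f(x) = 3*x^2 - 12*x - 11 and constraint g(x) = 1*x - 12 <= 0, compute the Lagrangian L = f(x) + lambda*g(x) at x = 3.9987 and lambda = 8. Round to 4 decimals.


Step 1: Evaluate f(x).
f(3.9987) = 3*3.9987^2 - 12*3.9987 - 11 = -11.0156
Step 2: Evaluate g(x).
g(3.9987) = 1*3.9987 - 12 = -8.0013
Step 3: Compute Lagrangian.
L = -11.0156 + 8*-8.0013 = -75.026


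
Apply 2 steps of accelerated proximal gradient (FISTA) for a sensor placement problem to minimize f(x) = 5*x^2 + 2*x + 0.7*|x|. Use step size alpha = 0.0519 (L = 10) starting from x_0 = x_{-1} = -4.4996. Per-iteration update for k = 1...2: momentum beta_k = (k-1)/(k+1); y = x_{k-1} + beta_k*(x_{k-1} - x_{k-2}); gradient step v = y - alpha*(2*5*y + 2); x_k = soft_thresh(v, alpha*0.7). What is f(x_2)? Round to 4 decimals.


FISTA on f(x) = 5*x^2 + 2*x + 0.7*|x|
L = 10, alpha = 0.0519
Iteration 1: beta = 0.0, y = -4.4996 + 0.0*(-4.4996 + 4.4996) = -4.4996
  grad(y) = -42.996, v = y - alpha*grad = -2.2681
  prox(v) = soft_thresh(-2.2681, 0.0363) = -2.2318
Iteration 2: beta = 0.3333, y = -2.2318 + 0.3333*(-2.2318 + 4.4996) = -1.4758
  grad(y) = -12.7584, v = y - alpha*grad = -0.8137
  prox(v) = soft_thresh(-0.8137, 0.0363) = -0.7773
f(x_2) = 5*(-0.7773)^2 + 2*(-0.7773) + 0.7*|-0.7773| = 2.0108


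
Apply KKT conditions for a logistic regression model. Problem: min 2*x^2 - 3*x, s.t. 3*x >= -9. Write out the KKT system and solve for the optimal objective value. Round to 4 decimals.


Step 1: Try lambda = 0 (constraint inactive).
Stationarity: 2*2*x - 3 = 0
x* = 3/(2*2) = 0.75
Check constraint: 3*0.75 = 2.25 >= -9 -- satisfied.
Step 2: Compute optimal value.
f(x*) = 2*0.75^2 - 3*0.75 = -1.125


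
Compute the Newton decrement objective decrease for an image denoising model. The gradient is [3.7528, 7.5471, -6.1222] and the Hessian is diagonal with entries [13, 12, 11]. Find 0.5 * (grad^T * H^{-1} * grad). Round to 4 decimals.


Step 1: H is diagonal, so H^(-1) * g = [0.2887, 0.6289, -0.5566].
Step 2: g^T H^(-1) g = sum_i g_i^2 / H_ii
  = (3.7528)^2/13 + (7.5471)^2/12 + (-6.1222)^2/11
  = 1.0833 + 4.7466 + 3.4074 = 9.2373
Step 3: Objective decrease = 0.5 * g^T H^(-1) g = 4.6187


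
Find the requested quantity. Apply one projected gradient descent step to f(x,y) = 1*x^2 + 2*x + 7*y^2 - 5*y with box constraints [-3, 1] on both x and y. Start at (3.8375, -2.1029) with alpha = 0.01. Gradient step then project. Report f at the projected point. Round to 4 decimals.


Step 1: Compute gradient at (3.8375, -2.1029).
grad_x = 2*1*3.8375 + 2 = 9.675
grad_y = 2*7*-2.1029 - 5 = -34.4406
Step 2: Gradient step.
x_raw = 3.8375 - 0.01*9.675 = 3.7408
y_raw = -2.1029 - 0.01*-34.4406 = -1.7585
Step 3: Project onto [-3, 1].
x_proj = clip(3.7408) = 1.0
y_proj = clip(-1.7585) = -1.7585
Step 4: Evaluate f.
f(1.0, -1.7585) = 33.4386


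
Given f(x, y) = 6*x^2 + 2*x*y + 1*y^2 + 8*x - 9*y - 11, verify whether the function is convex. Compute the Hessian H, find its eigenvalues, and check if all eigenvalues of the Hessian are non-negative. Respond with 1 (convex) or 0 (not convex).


The Hessian of f(x,y) = 6*x^2 + 2*x*y + 1*y^2 + 8*x - 9*y - 11 is:
H = [[12, 2], [2, 2]]
Trace = 12 + 2 = 14
Determinant = 12*2 - (2)^2 = 20
Discriminant = (14)^2 - 4*20 = 116.0
Eigenvalues: lambda_1 = 1.6148, lambda_2 = 12.3852
The function is convex.

1


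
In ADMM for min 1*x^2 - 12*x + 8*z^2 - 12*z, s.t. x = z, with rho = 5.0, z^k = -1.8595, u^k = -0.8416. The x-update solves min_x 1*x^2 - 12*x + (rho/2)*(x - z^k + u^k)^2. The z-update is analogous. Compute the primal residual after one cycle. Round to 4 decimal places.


ADMM iteration with rho = 5.0, z^k = -1.8595, u^k = -0.8416
Step 1: x-update.
Minimize 1*x^2 - 12*x + (5.0/2)*(x + 1.8595 - 0.8416)^2
FOC: (2*1 + 5.0)*x = 12 + 5.0*(-1.8595 + 0.8416)
x^{k+1} = 0.9872
Step 2: z-update.
Minimize 8*z^2 - 12*z + (5.0/2)*(0.9872 - z - 0.8416)^2
FOC: (2*8 + 5.0)*z = 12 + 5.0*(0.9872 - 0.8416)
z^{k+1} = 0.6061
Step 3: u-update.
u^{k+1} = -0.8416 + 0.9872 - 0.6061 = -0.4605
Step 4: Primal residual = |0.9872 - 0.6061| = 0.3811


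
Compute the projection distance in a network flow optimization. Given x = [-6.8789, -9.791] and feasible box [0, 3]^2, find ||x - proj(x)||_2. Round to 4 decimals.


Project each component onto [0, 3].
clip(-6.8789) = 0.0, clip(-9.791) = 0.0
Projection = [0.0, 0.0]
Squared diffs: [47.3193, 95.8637]
Distance = sqrt(143.183) = 11.9659


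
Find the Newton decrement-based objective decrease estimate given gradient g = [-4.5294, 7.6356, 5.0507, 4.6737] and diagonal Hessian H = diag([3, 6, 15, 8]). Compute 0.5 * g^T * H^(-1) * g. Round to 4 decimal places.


Step 1: H is diagonal, so H^(-1) * g = [-1.5098, 1.2726, 0.3367, 0.5842].
Step 2: g^T H^(-1) g = sum_i g_i^2 / H_ii
  = (-4.5294)^2/3 + (7.6356)^2/6 + (5.0507)^2/15 + (4.6737)^2/8
  = 6.8385 + 9.7171 + 1.7006 + 2.7304 = 20.9866
Step 3: Objective decrease = 0.5 * g^T H^(-1) g = 10.4933


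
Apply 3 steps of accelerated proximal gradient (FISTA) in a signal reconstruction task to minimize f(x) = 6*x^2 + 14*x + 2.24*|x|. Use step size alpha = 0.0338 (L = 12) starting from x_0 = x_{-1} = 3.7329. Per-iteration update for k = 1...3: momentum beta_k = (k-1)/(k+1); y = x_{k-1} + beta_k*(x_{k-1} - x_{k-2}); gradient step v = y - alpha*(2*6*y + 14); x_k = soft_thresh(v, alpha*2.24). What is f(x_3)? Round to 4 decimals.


FISTA on f(x) = 6*x^2 + 14*x + 2.24*|x|
L = 12, alpha = 0.0338
Iteration 1: beta = 0.0, y = 3.7329 + 0.0*(3.7329 - 3.7329) = 3.7329
  grad(y) = 58.7948, v = y - alpha*grad = 1.7456
  prox(v) = soft_thresh(1.7456, 0.0757) = 1.6699
Iteration 2: beta = 0.3333, y = 1.6699 + 0.3333*(1.6699 - 3.7329) = 0.9823
  grad(y) = 25.7872, v = y - alpha*grad = 0.1107
  prox(v) = soft_thresh(0.1107, 0.0757) = 0.0349
Iteration 3: beta = 0.5, y = 0.0349 + 0.5*(0.0349 - 1.6699) = -0.7825
  grad(y) = 4.6095, v = y - alpha*grad = -0.9383
  prox(v) = soft_thresh(-0.9383, 0.0757) = -0.8626
f(x_3) = 6*(-0.8626)^2 + 14*(-0.8626) + 2.24*|-0.8626| = -5.6797


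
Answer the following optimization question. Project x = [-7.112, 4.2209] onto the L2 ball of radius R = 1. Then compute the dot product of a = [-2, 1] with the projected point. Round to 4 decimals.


Step 1: Compute ||x|| (intermediates to 6 decimals).
||x|| = sqrt((-7.112)^2 + 4.2209^2) = 8.27022
Step 2: Project.
Since ||x|| > R, scale = R/||x|| = 1/8.27022 = 0.120916, proj(x) = scale * x
proj(x) = [-0.859955, 0.510374]
Step 3: Dot product.
a^T * proj(x) = -2*(-0.859955) + 1*0.510374 = 2.2303


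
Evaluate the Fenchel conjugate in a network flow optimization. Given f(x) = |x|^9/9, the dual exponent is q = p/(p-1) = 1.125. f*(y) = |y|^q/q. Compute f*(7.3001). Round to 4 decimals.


The conjugate exponent q satisfies 1/p + 1/q = 1.
p = 9, so q = 9/(9 - 1) = 1.125
|y|^q = 7.3001^1.125 = 9.3593
f*(7.3001) = 9.3593 / 1.125 = 8.3194


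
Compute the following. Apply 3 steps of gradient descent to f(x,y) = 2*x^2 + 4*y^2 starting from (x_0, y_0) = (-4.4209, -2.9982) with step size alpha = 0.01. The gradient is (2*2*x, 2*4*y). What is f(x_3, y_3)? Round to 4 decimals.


Gradient descent on f(x,y) = 2*x^2 + 4*y^2.
Starting point: (-4.4209, -2.9982), alpha = 0.01
Step 1: grad_x = 2*2*-4.4209 = -17.6836, grad_y = 2*4*-2.9982 = -23.9856
  x_1 = -4.4209 - 0.01*-17.6836 = -4.2441
  y_1 = -2.9982 - 0.01*-23.9856 = -2.7583
Step 2: grad_x = 2*2*-4.2441 = -16.9763, grad_y = 2*4*-2.7583 = -22.0668
  x_2 = -4.2441 - 0.01*-16.9763 = -4.0743
  y_2 = -2.7583 - 0.01*-22.0668 = -2.5377
Step 3: grad_x = 2*2*-4.0743 = -16.2972, grad_y = 2*4*-2.5377 = -20.3014
  x_3 = -4.0743 - 0.01*-16.2972 = -3.9113
  y_3 = -2.5377 - 0.01*-20.3014 = -2.3347
f(-3.9113, -2.3347) = 2*(-3.9113)^2 + 4*(-2.3347)^2 = 52.3996


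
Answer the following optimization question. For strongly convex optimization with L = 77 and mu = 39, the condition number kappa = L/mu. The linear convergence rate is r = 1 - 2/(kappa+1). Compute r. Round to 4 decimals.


Step 1: Compute the condition number.
kappa = L/mu = 77/39 = 1.9744
Step 2: Compute the convergence rate.
r = 1 - 2/(kappa + 1) = 1 - 2*mu/(L + mu) = (L - mu)/(L + mu) = 38/116 = 0.3276


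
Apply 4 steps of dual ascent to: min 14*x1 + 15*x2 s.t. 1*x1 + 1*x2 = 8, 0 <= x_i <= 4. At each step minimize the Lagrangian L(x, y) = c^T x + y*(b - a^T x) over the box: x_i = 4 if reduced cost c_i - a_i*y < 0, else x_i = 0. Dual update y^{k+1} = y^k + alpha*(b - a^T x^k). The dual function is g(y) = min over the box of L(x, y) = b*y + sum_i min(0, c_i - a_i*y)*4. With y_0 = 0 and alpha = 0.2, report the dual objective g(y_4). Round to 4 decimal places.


Dual ascent for LP: min 14*x1 + 15*x2, 1*x1 + 1*x2 = 8, 0 <= x_i <= 4
Step 1: y^k = 0.0, reduced costs: (14.0, 15.0)
  x^k = (0.0, 0.0), subgradient = b - a^T x = 8.0
  y^{k+1} = 0.0 + 0.2*8.0 = 1.6
Step 2: y^k = 1.6, reduced costs: (12.4, 13.4)
  x^k = (0.0, 0.0), subgradient = b - a^T x = 8.0
  y^{k+1} = 1.6 + 0.2*8.0 = 3.2
Step 3: y^k = 3.2, reduced costs: (10.8, 11.8)
  x^k = (0.0, 0.0), subgradient = b - a^T x = 8.0
  y^{k+1} = 3.2 + 0.2*8.0 = 4.8
Step 4: y^k = 4.8, reduced costs: (9.2, 10.2)
  x^k = (0.0, 0.0), subgradient = b - a^T x = 8.0
  y^{k+1} = 4.8 + 0.2*8.0 = 6.4
Dual objective at y_4 = 6.4: reduced costs (7.6, 8.6), box minimizer x = (0.0, 0.0)
g(y_4) = b*y + (c1 - a1*y)*x1 + (c2 - a2*y)*x2 = 8*6.4 + 7.6*0.0 + 8.6*0.0 = 51.2 + 0.0 + 0.0 = 51.2


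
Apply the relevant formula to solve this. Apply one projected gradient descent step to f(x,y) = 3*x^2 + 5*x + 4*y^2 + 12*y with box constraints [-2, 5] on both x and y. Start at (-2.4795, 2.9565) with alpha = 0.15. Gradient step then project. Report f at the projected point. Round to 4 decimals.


Step 1: Compute gradient at (-2.4795, 2.9565).
grad_x = 2*3*-2.4795 + 5 = -9.877
grad_y = 2*4*2.9565 + 12 = 35.652
Step 2: Gradient step.
x_raw = -2.4795 - 0.15*-9.877 = -0.998
y_raw = 2.9565 - 0.15*35.652 = -2.3913
Step 3: Project onto [-2, 5].
x_proj = clip(-0.998) = -0.998
y_proj = clip(-2.3913) = -2.0
Step 4: Evaluate f.
f(-0.998, -2.0) = -10.002


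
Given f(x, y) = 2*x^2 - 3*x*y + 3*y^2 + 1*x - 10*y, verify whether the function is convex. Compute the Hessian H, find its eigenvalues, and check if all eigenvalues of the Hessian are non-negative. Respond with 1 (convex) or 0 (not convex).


The Hessian of f(x,y) = 2*x^2 - 3*x*y + 3*y^2 + 1*x - 10*y is:
H = [[4, -3], [-3, 6]]
Trace = 4 + 6 = 10
Determinant = 4*6 - (-3)^2 = 15
Discriminant = (10)^2 - 4*15 = 40.0
Eigenvalues: lambda_1 = 1.8377, lambda_2 = 8.1623
The function is convex.

1


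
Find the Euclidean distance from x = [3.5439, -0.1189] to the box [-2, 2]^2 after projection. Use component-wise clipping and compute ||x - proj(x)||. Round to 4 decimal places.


Project each component onto [-2, 2].
clip(3.5439) = 2.0, clip(-0.1189) = -0.1189
Projection = [2.0, -0.1189]
Squared diffs: [2.3836, 0.0]
Distance = sqrt(2.3836) = 1.5439


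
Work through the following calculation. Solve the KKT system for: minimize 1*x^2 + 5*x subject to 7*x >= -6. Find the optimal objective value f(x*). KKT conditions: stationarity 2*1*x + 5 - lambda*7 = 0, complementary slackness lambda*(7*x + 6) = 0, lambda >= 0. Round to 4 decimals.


Step 1: Try lambda = 0 (constraint inactive).
x_unc = -5/(2*1) = -2.5
Check: 7*-2.5 = -17.5 < -6 -- violated!
Step 2: Constraint must be active: 7*x = -6
x* = -6/7 = -0.8571 (rounded; the exact value -6/7 is used below)
lambda = (2*1*(-6/7) + 5)/7 = 0.4694
Step 3: Compute optimal value.
f(x*) = 1*(-6/7)^2 + 5*(-6/7) = -3.551


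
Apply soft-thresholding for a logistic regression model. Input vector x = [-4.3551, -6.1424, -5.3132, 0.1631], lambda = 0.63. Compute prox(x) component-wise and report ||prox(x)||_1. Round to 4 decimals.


Soft-thresholding with lambda = 0.63:
prox(-4.3551) = sign(-4.3551)*max(|-4.3551| - 0.63, 0) = -3.7251
prox(-6.1424) = sign(-6.1424)*max(|-6.1424| - 0.63, 0) = -5.5124
prox(-5.3132) = sign(-5.3132)*max(|-5.3132| - 0.63, 0) = -4.6832
prox(0.1631) = sign(0.1631)*max(|0.1631| - 0.63, 0) = 0.0
prox(x) = [-3.7251, -5.5124, -4.6832, 0.0]
||prox(x)||_1 = 3.7251 + 5.5124 + 4.6832 + 0.0 = 13.9207


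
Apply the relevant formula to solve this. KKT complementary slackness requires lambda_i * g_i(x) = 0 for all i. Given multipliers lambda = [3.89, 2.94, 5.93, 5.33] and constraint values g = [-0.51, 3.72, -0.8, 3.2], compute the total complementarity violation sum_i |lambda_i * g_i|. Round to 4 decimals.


KKT complementary slackness check:
lambda_1 * g_1 = 3.89 * -0.51 = -1.9839
lambda_2 * g_2 = 2.94 * 3.72 = 10.9368
lambda_3 * g_3 = 5.93 * -0.8 = -4.744
lambda_4 * g_4 = 5.33 * 3.2 = 17.056
Total violation = 1.9839 + 10.9368 + 4.744 + 17.056 = 34.7207


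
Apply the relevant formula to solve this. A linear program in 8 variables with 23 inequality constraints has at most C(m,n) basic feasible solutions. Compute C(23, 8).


Each vertex corresponds to some choice of n active constraints out of m, so the number of vertices is at most C(m, n) = m! / (n!(m-n)!).
m = 23, n = 8
Numerator: 23 * 22 * 21 * 20 * 19 * 18 * 17 * 16
Denominator: 8! = 40320
C(23, 8) = 490314


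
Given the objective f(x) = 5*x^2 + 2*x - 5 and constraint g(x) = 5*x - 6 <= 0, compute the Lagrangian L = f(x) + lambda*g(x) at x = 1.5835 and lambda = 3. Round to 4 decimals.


Step 1: Evaluate f(x).
f(1.5835) = 5*1.5835^2 + 2*1.5835 - 5 = 10.7044
Step 2: Evaluate g(x).
g(1.5835) = 5*1.5835 - 6 = 1.9175
Step 3: Compute Lagrangian.
L = 10.7044 + 3*1.9175 = 16.4569


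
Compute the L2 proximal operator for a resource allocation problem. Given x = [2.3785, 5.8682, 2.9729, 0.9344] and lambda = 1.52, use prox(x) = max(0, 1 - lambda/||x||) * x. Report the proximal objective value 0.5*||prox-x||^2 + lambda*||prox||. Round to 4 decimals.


Step 1: Compute ||x||.
||x|| = 7.0572
Step 2: Compute scaling factor.
scale = max(0, 1 - 1.52/7.0572) = 0.7846
Step 3: prox(x) = [1.8662, 4.6043, 2.3326, 0.7331]
||prox(x)|| = 5.5372
Step 4: Proximal objective.
0.5*||prox-x||^2 = 1.1552
lambda*||prox|| = 8.4165
Total = 9.5718


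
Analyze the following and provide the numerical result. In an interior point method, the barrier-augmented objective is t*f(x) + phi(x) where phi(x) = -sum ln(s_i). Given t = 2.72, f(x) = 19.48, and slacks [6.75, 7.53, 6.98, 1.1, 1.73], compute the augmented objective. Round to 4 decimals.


Step 1: Compute log-barrier.
ln values: [1.9095, 2.0189, 1.943, 0.0953, 0.5481]
phi = -(1.9095 + 2.0189 + 1.943 + 0.0953 + 0.5481) = -6.5149
Step 2: Compute augmented objective.
t*f(x) = 2.72*19.48 = 52.9856
Total = 52.9856 - 6.5149 = 46.4707


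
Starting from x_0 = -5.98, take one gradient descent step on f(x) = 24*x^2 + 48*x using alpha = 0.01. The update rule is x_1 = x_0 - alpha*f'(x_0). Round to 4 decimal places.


We compute the gradient at x_0 and apply the update.
f'(x) = 48*x + 48
f'(-5.98) = 48*-5.98 + 48 = -239.04
x_1 = -5.98 - 0.01*-239.04 = -3.5896


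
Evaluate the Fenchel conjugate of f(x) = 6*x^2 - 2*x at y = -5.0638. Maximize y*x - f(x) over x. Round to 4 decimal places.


f*(y) = sup_x {y*x - a*x^2 - b*x} = sup_x {(y-b)*x - a*x^2}
FOC: (y - b) - 2a*x = 0 => x* = (y - b)/(2a)
x* = (-5.0638 + 2)/(2*6) = -0.2553
f*(-5.0638) = (y-b)^2/(4a) = (-5.0638 + 2)^2/(4*6)
= 9.3869/24 = 0.3911


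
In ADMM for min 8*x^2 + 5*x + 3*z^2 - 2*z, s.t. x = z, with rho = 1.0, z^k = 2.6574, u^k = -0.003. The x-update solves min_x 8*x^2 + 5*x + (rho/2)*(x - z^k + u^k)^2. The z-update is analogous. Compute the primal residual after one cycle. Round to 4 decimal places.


ADMM iteration with rho = 1.0, z^k = 2.6574, u^k = -0.003
Step 1: x-update.
Minimize 8*x^2 + 5*x + (1.0/2)*(x - 2.6574 - 0.003)^2
FOC: (2*8 + 1.0)*x = -5 + 1.0*(2.6574 + 0.003)
x^{k+1} = -0.1376
Step 2: z-update.
Minimize 3*z^2 - 2*z + (1.0/2)*(-0.1376 - z - 0.003)^2
FOC: (2*3 + 1.0)*z = 2 + 1.0*(-0.1376 - 0.003)
z^{k+1} = 0.2656
Step 3: u-update.
u^{k+1} = -0.003 - 0.1376 - 0.2656 = -0.4062
Step 4: Primal residual = |-0.1376 - 0.2656| = 0.4032


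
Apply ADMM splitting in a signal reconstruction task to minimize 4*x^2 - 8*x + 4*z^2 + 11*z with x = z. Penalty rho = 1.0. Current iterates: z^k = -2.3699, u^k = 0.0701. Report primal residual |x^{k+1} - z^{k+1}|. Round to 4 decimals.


ADMM iteration with rho = 1.0, z^k = -2.3699, u^k = 0.0701
Step 1: x-update.
Minimize 4*x^2 - 8*x + (1.0/2)*(x + 2.3699 + 0.0701)^2
FOC: (2*4 + 1.0)*x = 8 + 1.0*(-2.3699 - 0.0701)
x^{k+1} = 0.6178
Step 2: z-update.
Minimize 4*z^2 + 11*z + (1.0/2)*(0.6178 - z + 0.0701)^2
FOC: (2*4 + 1.0)*z = -11 + 1.0*(0.6178 + 0.0701)
z^{k+1} = -1.1458
Step 3: u-update.
u^{k+1} = 0.0701 + 0.6178 + 1.1458 = 1.8337
Step 4: Primal residual = |0.6178 + 1.1458| = 1.7636


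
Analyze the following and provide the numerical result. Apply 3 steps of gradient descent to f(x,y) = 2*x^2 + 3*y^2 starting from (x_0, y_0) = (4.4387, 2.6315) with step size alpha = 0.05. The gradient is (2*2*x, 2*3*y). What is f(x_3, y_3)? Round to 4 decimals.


Gradient descent on f(x,y) = 2*x^2 + 3*y^2.
Starting point: (4.4387, 2.6315), alpha = 0.05
Step 1: grad_x = 2*2*4.4387 = 17.7548, grad_y = 2*3*2.6315 = 15.789
  x_1 = 4.4387 - 0.05*17.7548 = 3.551
  y_1 = 2.6315 - 0.05*15.789 = 1.8421
Step 2: grad_x = 2*2*3.551 = 14.2038, grad_y = 2*3*1.8421 = 11.0523
  x_2 = 3.551 - 0.05*14.2038 = 2.8408
  y_2 = 1.8421 - 0.05*11.0523 = 1.2894
Step 3: grad_x = 2*2*2.8408 = 11.3631, grad_y = 2*3*1.2894 = 7.7366
  x_3 = 2.8408 - 0.05*11.3631 = 2.2726
  y_3 = 1.2894 - 0.05*7.7366 = 0.9026
f(2.2726, 0.9026) = 2*2.2726^2 + 3*0.9026^2 = 12.7736


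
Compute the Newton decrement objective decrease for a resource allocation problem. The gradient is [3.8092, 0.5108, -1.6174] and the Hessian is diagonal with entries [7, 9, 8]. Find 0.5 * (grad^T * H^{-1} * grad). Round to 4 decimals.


Step 1: H is diagonal, so H^(-1) * g = [0.5442, 0.0568, -0.2022].
Step 2: g^T H^(-1) g = sum_i g_i^2 / H_ii
  = (3.8092)^2/7 + (0.5108)^2/9 + (-1.6174)^2/8
  = 2.0729 + 0.029 + 0.327 = 2.4288
Step 3: Objective decrease = 0.5 * g^T H^(-1) g = 1.2144


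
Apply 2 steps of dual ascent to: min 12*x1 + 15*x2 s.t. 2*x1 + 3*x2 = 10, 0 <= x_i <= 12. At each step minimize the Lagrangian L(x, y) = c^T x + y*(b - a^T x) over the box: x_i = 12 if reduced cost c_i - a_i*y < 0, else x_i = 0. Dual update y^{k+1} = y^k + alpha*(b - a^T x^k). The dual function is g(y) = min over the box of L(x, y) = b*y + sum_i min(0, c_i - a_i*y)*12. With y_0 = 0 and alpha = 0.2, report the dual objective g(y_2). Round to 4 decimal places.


Dual ascent for LP: min 12*x1 + 15*x2, 2*x1 + 3*x2 = 10, 0 <= x_i <= 12
Step 1: y^k = 0.0, reduced costs: (12.0, 15.0)
  x^k = (0.0, 0.0), subgradient = b - a^T x = 10.0
  y^{k+1} = 0.0 + 0.2*10.0 = 2.0
Step 2: y^k = 2.0, reduced costs: (8.0, 9.0)
  x^k = (0.0, 0.0), subgradient = b - a^T x = 10.0
  y^{k+1} = 2.0 + 0.2*10.0 = 4.0
Dual objective at y_2 = 4.0: reduced costs (4.0, 3.0), box minimizer x = (0.0, 0.0)
g(y_2) = b*y + (c1 - a1*y)*x1 + (c2 - a2*y)*x2 = 10*4.0 + 4.0*0.0 + 3.0*0.0 = 40.0 + 0.0 + 0.0 = 40.0


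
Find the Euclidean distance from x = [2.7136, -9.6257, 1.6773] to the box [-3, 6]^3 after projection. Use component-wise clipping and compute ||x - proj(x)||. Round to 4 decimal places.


Project each component onto [-3, 6].
clip(2.7136) = 2.7136, clip(-9.6257) = -3.0, clip(1.6773) = 1.6773
Projection = [2.7136, -3.0, 1.6773]
Squared diffs: [0.0, 43.8999, 0.0]
Distance = sqrt(43.8999) = 6.6257


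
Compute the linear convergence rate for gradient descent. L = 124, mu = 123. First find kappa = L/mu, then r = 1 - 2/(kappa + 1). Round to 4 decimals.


Step 1: Compute the condition number.
kappa = L/mu = 124/123 = 1.0081
Step 2: Compute the convergence rate.
r = 1 - 2/(kappa + 1) = 1 - 2*mu/(L + mu) = (L - mu)/(L + mu) = 1/247 = 0.004


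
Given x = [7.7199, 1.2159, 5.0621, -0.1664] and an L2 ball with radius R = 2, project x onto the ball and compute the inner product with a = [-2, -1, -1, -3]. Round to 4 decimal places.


Step 1: Compute ||x|| (intermediates to 6 decimals).
||x|| = sqrt(7.7199^2 + 1.2159^2 + 5.0621^2 + (-0.1664)^2) = 9.312777
Step 2: Project.
Since ||x|| > R, scale = R/||x|| = 2/9.312777 = 0.214759, proj(x) = scale * x
proj(x) = [1.657918, 0.261125, 1.087132, -0.035736]
Step 3: Dot product.
a^T * proj(x) = -2*1.657918 - 1*0.261125 - 1*1.087132 - 3*(-0.035736) = -4.5569


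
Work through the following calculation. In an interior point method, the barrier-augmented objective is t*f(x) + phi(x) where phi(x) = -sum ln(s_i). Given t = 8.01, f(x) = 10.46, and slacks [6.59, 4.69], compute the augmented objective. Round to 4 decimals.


Step 1: Compute log-barrier.
ln values: [1.8856, 1.5454]
phi = -(1.8856 + 1.5454) = -3.431
Step 2: Compute augmented objective.
t*f(x) = 8.01*10.46 = 83.7846
Total = 83.7846 - 3.431 = 80.3536


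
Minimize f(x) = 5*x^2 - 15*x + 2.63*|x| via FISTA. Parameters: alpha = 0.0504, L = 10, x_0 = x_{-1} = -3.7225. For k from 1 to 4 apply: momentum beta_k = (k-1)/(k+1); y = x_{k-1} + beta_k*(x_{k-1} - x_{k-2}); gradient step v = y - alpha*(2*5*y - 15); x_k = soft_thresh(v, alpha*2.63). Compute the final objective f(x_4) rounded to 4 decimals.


FISTA on f(x) = 5*x^2 - 15*x + 2.63*|x|
L = 10, alpha = 0.0504
Iteration 1: beta = 0.0, y = -3.7225 + 0.0*(-3.7225 + 3.7225) = -3.7225
  grad(y) = -52.225, v = y - alpha*grad = -1.0904
  prox(v) = soft_thresh(-1.0904, 0.1326) = -0.9578
Iteration 2: beta = 0.3333, y = -0.9578 + 0.3333*(-0.9578 + 3.7225) = -0.0362
  grad(y) = -15.3624, v = y - alpha*grad = 0.738
  prox(v) = soft_thresh(0.738, 0.1326) = 0.6055
Iteration 3: beta = 0.5, y = 0.6055 + 0.5*(0.6055 + 0.9578) = 1.3871
  grad(y) = -1.1289, v = y - alpha*grad = 1.444
  prox(v) = soft_thresh(1.444, 0.1326) = 1.3115
Iteration 4: beta = 0.6, y = 1.3115 + 0.6*(1.3115 - 0.6055) = 1.735
  grad(y) = 2.3505, v = y - alpha*grad = 1.6166
  prox(v) = soft_thresh(1.6166, 0.1326) = 1.484
f(x_4) = 5*1.484^2 - 15*1.484 + 2.63*|1.484| = -7.3457
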